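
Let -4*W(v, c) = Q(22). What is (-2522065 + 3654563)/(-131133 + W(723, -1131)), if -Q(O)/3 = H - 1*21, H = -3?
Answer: -1132498/131151 ≈ -8.6351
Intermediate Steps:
Q(O) = 72 (Q(O) = -3*(-3 - 1*21) = -3*(-3 - 21) = -3*(-24) = 72)
W(v, c) = -18 (W(v, c) = -¼*72 = -18)
(-2522065 + 3654563)/(-131133 + W(723, -1131)) = (-2522065 + 3654563)/(-131133 - 18) = 1132498/(-131151) = 1132498*(-1/131151) = -1132498/131151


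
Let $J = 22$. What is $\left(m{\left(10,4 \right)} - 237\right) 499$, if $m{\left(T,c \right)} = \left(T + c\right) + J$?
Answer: $-100299$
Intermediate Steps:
$m{\left(T,c \right)} = 22 + T + c$ ($m{\left(T,c \right)} = \left(T + c\right) + 22 = 22 + T + c$)
$\left(m{\left(10,4 \right)} - 237\right) 499 = \left(\left(22 + 10 + 4\right) - 237\right) 499 = \left(36 - 237\right) 499 = \left(-201\right) 499 = -100299$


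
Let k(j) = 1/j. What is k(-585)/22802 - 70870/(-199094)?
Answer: 472673389403/1327874355990 ≈ 0.35596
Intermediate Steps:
k(-585)/22802 - 70870/(-199094) = 1/(-585*22802) - 70870/(-199094) = -1/585*1/22802 - 70870*(-1/199094) = -1/13339170 + 35435/99547 = 472673389403/1327874355990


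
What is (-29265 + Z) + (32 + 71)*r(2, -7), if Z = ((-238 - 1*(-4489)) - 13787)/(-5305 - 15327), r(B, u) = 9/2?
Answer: -148555753/5158 ≈ -28801.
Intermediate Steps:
r(B, u) = 9/2 (r(B, u) = 9*(½) = 9/2)
Z = 1192/2579 (Z = ((-238 + 4489) - 13787)/(-20632) = (4251 - 13787)*(-1/20632) = -9536*(-1/20632) = 1192/2579 ≈ 0.46219)
(-29265 + Z) + (32 + 71)*r(2, -7) = (-29265 + 1192/2579) + (32 + 71)*(9/2) = -75473243/2579 + 103*(9/2) = -75473243/2579 + 927/2 = -148555753/5158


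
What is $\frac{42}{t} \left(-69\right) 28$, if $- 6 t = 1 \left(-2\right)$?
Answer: $-243432$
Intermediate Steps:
$t = \frac{1}{3}$ ($t = - \frac{1 \left(-2\right)}{6} = \left(- \frac{1}{6}\right) \left(-2\right) = \frac{1}{3} \approx 0.33333$)
$\frac{42}{t} \left(-69\right) 28 = 42 \frac{1}{\frac{1}{3}} \left(-69\right) 28 = 42 \cdot 3 \left(-69\right) 28 = 126 \left(-69\right) 28 = \left(-8694\right) 28 = -243432$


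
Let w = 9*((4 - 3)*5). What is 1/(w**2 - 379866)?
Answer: -1/377841 ≈ -2.6466e-6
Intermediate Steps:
w = 45 (w = 9*(1*5) = 9*5 = 45)
1/(w**2 - 379866) = 1/(45**2 - 379866) = 1/(2025 - 379866) = 1/(-377841) = -1/377841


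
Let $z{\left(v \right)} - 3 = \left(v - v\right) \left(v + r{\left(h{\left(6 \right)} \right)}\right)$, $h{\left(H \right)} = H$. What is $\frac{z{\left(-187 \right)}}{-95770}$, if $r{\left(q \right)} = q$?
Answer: $- \frac{3}{95770} \approx -3.1325 \cdot 10^{-5}$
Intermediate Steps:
$z{\left(v \right)} = 3$ ($z{\left(v \right)} = 3 + \left(v - v\right) \left(v + 6\right) = 3 + 0 \left(6 + v\right) = 3 + 0 = 3$)
$\frac{z{\left(-187 \right)}}{-95770} = \frac{3}{-95770} = 3 \left(- \frac{1}{95770}\right) = - \frac{3}{95770}$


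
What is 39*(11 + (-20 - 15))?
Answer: -936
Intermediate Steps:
39*(11 + (-20 - 15)) = 39*(11 - 35) = 39*(-24) = -936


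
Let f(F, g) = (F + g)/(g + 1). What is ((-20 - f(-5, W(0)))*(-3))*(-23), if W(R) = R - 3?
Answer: -1656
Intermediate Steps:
W(R) = -3 + R
f(F, g) = (F + g)/(1 + g)
((-20 - f(-5, W(0)))*(-3))*(-23) = ((-20 - (-5 + (-3 + 0))/(1 + (-3 + 0)))*(-3))*(-23) = ((-20 - (-5 - 3)/(1 - 3))*(-3))*(-23) = ((-20 - (-8)/(-2))*(-3))*(-23) = ((-20 - (-1)*(-8)/2)*(-3))*(-23) = ((-20 - 1*4)*(-3))*(-23) = ((-20 - 4)*(-3))*(-23) = -24*(-3)*(-23) = 72*(-23) = -1656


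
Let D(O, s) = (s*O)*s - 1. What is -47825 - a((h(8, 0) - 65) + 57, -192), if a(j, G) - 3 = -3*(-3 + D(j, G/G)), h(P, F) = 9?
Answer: -47837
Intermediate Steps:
D(O, s) = -1 + O*s**2 (D(O, s) = (O*s)*s - 1 = O*s**2 - 1 = -1 + O*s**2)
a(j, G) = 15 - 3*j (a(j, G) = 3 - 3*(-3 + (-1 + j*(G/G)**2)) = 3 - 3*(-3 + (-1 + j*1**2)) = 3 - 3*(-3 + (-1 + j*1)) = 3 - 3*(-3 + (-1 + j)) = 3 - 3*(-4 + j) = 3 + (12 - 3*j) = 15 - 3*j)
-47825 - a((h(8, 0) - 65) + 57, -192) = -47825 - (15 - 3*((9 - 65) + 57)) = -47825 - (15 - 3*(-56 + 57)) = -47825 - (15 - 3*1) = -47825 - (15 - 3) = -47825 - 1*12 = -47825 - 12 = -47837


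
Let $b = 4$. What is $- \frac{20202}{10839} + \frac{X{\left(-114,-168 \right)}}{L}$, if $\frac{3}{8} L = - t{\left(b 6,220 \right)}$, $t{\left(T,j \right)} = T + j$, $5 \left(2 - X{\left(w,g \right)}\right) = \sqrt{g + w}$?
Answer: $- \frac{6583223}{3526288} + \frac{3 i \sqrt{282}}{9760} \approx -1.8669 + 0.0051617 i$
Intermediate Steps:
$X{\left(w,g \right)} = 2 - \frac{\sqrt{g + w}}{5}$
$L = - \frac{1952}{3}$ ($L = \frac{8 \left(- (4 \cdot 6 + 220)\right)}{3} = \frac{8 \left(- (24 + 220)\right)}{3} = \frac{8 \left(\left(-1\right) 244\right)}{3} = \frac{8}{3} \left(-244\right) = - \frac{1952}{3} \approx -650.67$)
$- \frac{20202}{10839} + \frac{X{\left(-114,-168 \right)}}{L} = - \frac{20202}{10839} + \frac{2 - \frac{\sqrt{-168 - 114}}{5}}{- \frac{1952}{3}} = \left(-20202\right) \frac{1}{10839} + \left(2 - \frac{\sqrt{-282}}{5}\right) \left(- \frac{3}{1952}\right) = - \frac{6734}{3613} + \left(2 - \frac{i \sqrt{282}}{5}\right) \left(- \frac{3}{1952}\right) = - \frac{6734}{3613} - \left(\frac{3}{976} - \frac{3 i \sqrt{282}}{9760}\right) = - \frac{6583223}{3526288} + \frac{3 i \sqrt{282}}{9760}$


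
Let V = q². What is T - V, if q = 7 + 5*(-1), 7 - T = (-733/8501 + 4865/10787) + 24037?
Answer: -314851164036/13100041 ≈ -24034.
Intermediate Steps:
T = -314798763872/13100041 (T = 7 - ((-733/8501 + 4865/10787) + 24037) = 7 - ((-733*1/8501 + 4865*(1/10787)) + 24037) = 7 - ((-733/8501 + 695/1541) + 24037) = 7 - (4778642/13100041 + 24037) = 7 - 1*314890464159/13100041 = 7 - 314890464159/13100041 = -314798763872/13100041 ≈ -24030.)
q = 2 (q = 7 - 5 = 2)
V = 4 (V = 2² = 4)
T - V = -314798763872/13100041 - 1*4 = -314798763872/13100041 - 4 = -314851164036/13100041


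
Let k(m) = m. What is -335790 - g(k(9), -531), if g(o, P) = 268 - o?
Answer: -336049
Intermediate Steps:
-335790 - g(k(9), -531) = -335790 - (268 - 1*9) = -335790 - (268 - 9) = -335790 - 1*259 = -335790 - 259 = -336049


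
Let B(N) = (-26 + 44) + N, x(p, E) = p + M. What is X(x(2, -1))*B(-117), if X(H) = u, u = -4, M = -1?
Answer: 396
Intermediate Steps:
x(p, E) = -1 + p (x(p, E) = p - 1 = -1 + p)
X(H) = -4
B(N) = 18 + N
X(x(2, -1))*B(-117) = -4*(18 - 117) = -4*(-99) = 396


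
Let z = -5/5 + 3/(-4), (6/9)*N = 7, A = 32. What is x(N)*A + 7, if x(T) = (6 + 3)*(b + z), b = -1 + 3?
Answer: 79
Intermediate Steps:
N = 21/2 (N = (3/2)*7 = 21/2 ≈ 10.500)
z = -7/4 (z = -5*⅕ + 3*(-¼) = -1 - ¾ = -7/4 ≈ -1.7500)
b = 2
x(T) = 9/4 (x(T) = (6 + 3)*(2 - 7/4) = 9*(¼) = 9/4)
x(N)*A + 7 = (9/4)*32 + 7 = 72 + 7 = 79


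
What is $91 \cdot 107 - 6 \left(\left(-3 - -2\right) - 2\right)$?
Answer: $9755$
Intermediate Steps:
$91 \cdot 107 - 6 \left(\left(-3 - -2\right) - 2\right) = 9737 - 6 \left(\left(-3 + 2\right) - 2\right) = 9737 - 6 \left(-1 - 2\right) = 9737 - -18 = 9737 + 18 = 9755$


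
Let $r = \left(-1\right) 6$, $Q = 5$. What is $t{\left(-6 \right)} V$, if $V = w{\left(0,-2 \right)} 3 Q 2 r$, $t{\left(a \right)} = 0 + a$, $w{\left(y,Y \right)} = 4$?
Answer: $4320$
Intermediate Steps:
$t{\left(a \right)} = a$
$r = -6$
$V = -720$ ($V = 4 \cdot 3 \cdot 5 \cdot 2 \left(-6\right) = 4 \cdot 15 \cdot 2 \left(-6\right) = 4 \cdot 30 \left(-6\right) = 120 \left(-6\right) = -720$)
$t{\left(-6 \right)} V = \left(-6\right) \left(-720\right) = 4320$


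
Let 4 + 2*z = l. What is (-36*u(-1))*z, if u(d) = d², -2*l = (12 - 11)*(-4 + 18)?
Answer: 198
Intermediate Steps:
l = -7 (l = -(12 - 11)*(-4 + 18)/2 = -14/2 = -½*14 = -7)
z = -11/2 (z = -2 + (½)*(-7) = -2 - 7/2 = -11/2 ≈ -5.5000)
(-36*u(-1))*z = -36*(-1)²*(-11/2) = -36*1*(-11/2) = -36*(-11/2) = 198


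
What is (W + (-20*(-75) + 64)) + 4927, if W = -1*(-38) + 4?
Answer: 6533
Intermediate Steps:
W = 42 (W = 38 + 4 = 42)
(W + (-20*(-75) + 64)) + 4927 = (42 + (-20*(-75) + 64)) + 4927 = (42 + (1500 + 64)) + 4927 = (42 + 1564) + 4927 = 1606 + 4927 = 6533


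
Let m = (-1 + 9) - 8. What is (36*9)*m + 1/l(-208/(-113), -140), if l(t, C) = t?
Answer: 113/208 ≈ 0.54327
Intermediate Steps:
m = 0 (m = 8 - 8 = 0)
(36*9)*m + 1/l(-208/(-113), -140) = (36*9)*0 + 1/(-208/(-113)) = 324*0 + 1/(-208*(-1/113)) = 0 + 1/(208/113) = 0 + 113/208 = 113/208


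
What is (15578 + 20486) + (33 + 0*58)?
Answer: 36097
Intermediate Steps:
(15578 + 20486) + (33 + 0*58) = 36064 + (33 + 0) = 36064 + 33 = 36097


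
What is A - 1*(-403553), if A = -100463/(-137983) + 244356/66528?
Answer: 44101776209651/109282536 ≈ 4.0356e+5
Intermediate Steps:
A = 480959243/109282536 (A = -100463*(-1/137983) + 244356*(1/66528) = 100463/137983 + 2909/792 = 480959243/109282536 ≈ 4.4011)
A - 1*(-403553) = 480959243/109282536 - 1*(-403553) = 480959243/109282536 + 403553 = 44101776209651/109282536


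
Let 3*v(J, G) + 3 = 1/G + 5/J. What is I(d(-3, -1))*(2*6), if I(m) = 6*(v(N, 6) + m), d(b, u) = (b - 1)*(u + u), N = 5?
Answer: 532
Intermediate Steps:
v(J, G) = -1 + 1/(3*G) + 5/(3*J) (v(J, G) = -1 + (1/G + 5/J)/3 = -1 + (1/(3*G) + 5/(3*J)) = -1 + 1/(3*G) + 5/(3*J))
d(b, u) = 2*u*(-1 + b) (d(b, u) = (-1 + b)*(2*u) = 2*u*(-1 + b))
I(m) = -11/3 + 6*m (I(m) = 6*((-1 + (⅓)/6 + (5/3)/5) + m) = 6*((-1 + (⅓)*(⅙) + (5/3)*(⅕)) + m) = 6*((-1 + 1/18 + ⅓) + m) = 6*(-11/18 + m) = -11/3 + 6*m)
I(d(-3, -1))*(2*6) = (-11/3 + 6*(2*(-1)*(-1 - 3)))*(2*6) = (-11/3 + 6*(2*(-1)*(-4)))*12 = (-11/3 + 6*8)*12 = (-11/3 + 48)*12 = (133/3)*12 = 532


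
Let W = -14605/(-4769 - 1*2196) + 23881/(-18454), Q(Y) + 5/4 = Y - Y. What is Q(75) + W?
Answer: -22990253/51412844 ≈ -0.44717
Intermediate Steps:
Q(Y) = -5/4 (Q(Y) = -5/4 + (Y - Y) = -5/4 + 0 = -5/4)
W = 20637901/25706422 (W = -14605/(-4769 - 2196) + 23881*(-1/18454) = -14605/(-6965) - 23881/18454 = -14605*(-1/6965) - 23881/18454 = 2921/1393 - 23881/18454 = 20637901/25706422 ≈ 0.80283)
Q(75) + W = -5/4 + 20637901/25706422 = -22990253/51412844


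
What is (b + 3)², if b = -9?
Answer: 36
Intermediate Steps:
(b + 3)² = (-9 + 3)² = (-6)² = 36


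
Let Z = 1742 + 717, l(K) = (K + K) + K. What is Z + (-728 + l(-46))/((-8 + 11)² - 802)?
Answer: 1950853/793 ≈ 2460.1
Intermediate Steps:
l(K) = 3*K (l(K) = 2*K + K = 3*K)
Z = 2459
Z + (-728 + l(-46))/((-8 + 11)² - 802) = 2459 + (-728 + 3*(-46))/((-8 + 11)² - 802) = 2459 + (-728 - 138)/(3² - 802) = 2459 - 866/(9 - 802) = 2459 - 866/(-793) = 2459 - 866*(-1/793) = 2459 + 866/793 = 1950853/793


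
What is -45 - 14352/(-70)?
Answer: 5601/35 ≈ 160.03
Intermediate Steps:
-45 - 14352/(-70) = -45 - 14352*(-1)/70 = -45 - 104*(-69/35) = -45 + 7176/35 = 5601/35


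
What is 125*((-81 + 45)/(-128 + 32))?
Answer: 375/8 ≈ 46.875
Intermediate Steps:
125*((-81 + 45)/(-128 + 32)) = 125*(-36/(-96)) = 125*(-36*(-1/96)) = 125*(3/8) = 375/8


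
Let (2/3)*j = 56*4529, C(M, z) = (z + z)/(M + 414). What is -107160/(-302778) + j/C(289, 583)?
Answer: 6748086978982/29419929 ≈ 2.2937e+5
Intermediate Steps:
C(M, z) = 2*z/(414 + M) (C(M, z) = (2*z)/(414 + M) = 2*z/(414 + M))
j = 380436 (j = 3*(56*4529)/2 = (3/2)*253624 = 380436)
-107160/(-302778) + j/C(289, 583) = -107160/(-302778) + 380436/((2*583/(414 + 289))) = -107160*(-1/302778) + 380436/((2*583/703)) = 17860/50463 + 380436/((2*583*(1/703))) = 17860/50463 + 380436/(1166/703) = 17860/50463 + 380436*(703/1166) = 17860/50463 + 133723254/583 = 6748086978982/29419929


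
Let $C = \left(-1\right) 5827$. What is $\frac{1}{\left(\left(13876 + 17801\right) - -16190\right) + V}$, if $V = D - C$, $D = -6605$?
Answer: $\frac{1}{47089} \approx 2.1236 \cdot 10^{-5}$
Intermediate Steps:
$C = -5827$
$V = -778$ ($V = -6605 - -5827 = -6605 + 5827 = -778$)
$\frac{1}{\left(\left(13876 + 17801\right) - -16190\right) + V} = \frac{1}{\left(\left(13876 + 17801\right) - -16190\right) - 778} = \frac{1}{\left(31677 + 16190\right) - 778} = \frac{1}{47867 - 778} = \frac{1}{47089}$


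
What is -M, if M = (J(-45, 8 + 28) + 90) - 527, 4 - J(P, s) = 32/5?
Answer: 2197/5 ≈ 439.40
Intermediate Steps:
J(P, s) = -12/5 (J(P, s) = 4 - 32/5 = -12/5)
M = -2197/5 (M = (-12/5 + 90) - 527 = 438/5 - 527 = -2197/5 ≈ -439.40)
-M = -1*(-2197/5) = 2197/5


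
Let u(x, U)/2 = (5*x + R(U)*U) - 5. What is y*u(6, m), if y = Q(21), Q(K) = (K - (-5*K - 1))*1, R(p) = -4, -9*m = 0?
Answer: 6350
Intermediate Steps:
m = 0 (m = -⅑*0 = 0)
Q(K) = 1 + 6*K (Q(K) = (K - (-1 - 5*K))*1 = (K + (1 + 5*K))*1 = (1 + 6*K)*1 = 1 + 6*K)
u(x, U) = -10 - 8*U + 10*x (u(x, U) = 2*((5*x - 4*U) - 5) = 2*((-4*U + 5*x) - 5) = 2*(-5 - 4*U + 5*x) = -10 - 8*U + 10*x)
y = 127 (y = 1 + 6*21 = 1 + 126 = 127)
y*u(6, m) = 127*(-10 - 8*0 + 10*6) = 127*(-10 + 0 + 60) = 127*50 = 6350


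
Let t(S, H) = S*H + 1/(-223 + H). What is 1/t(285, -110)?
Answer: -333/10439551 ≈ -3.1898e-5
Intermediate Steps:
t(S, H) = 1/(-223 + H) + H*S (t(S, H) = H*S + 1/(-223 + H) = 1/(-223 + H) + H*S)
1/t(285, -110) = 1/((1 + 285*(-110)² - 223*(-110)*285)/(-223 - 110)) = 1/((1 + 285*12100 + 6991050)/(-333)) = 1/(-(1 + 3448500 + 6991050)/333) = 1/(-1/333*10439551) = 1/(-10439551/333) = -333/10439551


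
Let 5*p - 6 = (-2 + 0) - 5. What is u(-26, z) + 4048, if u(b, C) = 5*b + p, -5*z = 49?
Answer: 19589/5 ≈ 3917.8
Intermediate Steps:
z = -49/5 (z = -⅕*49 = -49/5 ≈ -9.8000)
p = -⅕ (p = 6/5 + ((-2 + 0) - 5)/5 = 6/5 + (-2 - 5)/5 = 6/5 + (⅕)*(-7) = 6/5 - 7/5 = -⅕ ≈ -0.20000)
u(b, C) = -⅕ + 5*b (u(b, C) = 5*b - ⅕ = -⅕ + 5*b)
u(-26, z) + 4048 = (-⅕ + 5*(-26)) + 4048 = (-⅕ - 130) + 4048 = -651/5 + 4048 = 19589/5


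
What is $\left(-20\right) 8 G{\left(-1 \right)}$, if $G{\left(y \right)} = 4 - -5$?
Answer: $-1440$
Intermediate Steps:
$G{\left(y \right)} = 9$ ($G{\left(y \right)} = 4 + 5 = 9$)
$\left(-20\right) 8 G{\left(-1 \right)} = \left(-20\right) 8 \cdot 9 = \left(-160\right) 9 = -1440$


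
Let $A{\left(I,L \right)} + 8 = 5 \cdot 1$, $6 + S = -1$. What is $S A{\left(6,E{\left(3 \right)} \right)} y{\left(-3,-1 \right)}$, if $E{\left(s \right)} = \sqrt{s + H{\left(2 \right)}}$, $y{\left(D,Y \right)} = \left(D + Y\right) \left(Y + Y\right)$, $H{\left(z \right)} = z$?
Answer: $168$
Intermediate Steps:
$S = -7$ ($S = -6 - 1 = -7$)
$y{\left(D,Y \right)} = 2 Y \left(D + Y\right)$ ($y{\left(D,Y \right)} = \left(D + Y\right) 2 Y = 2 Y \left(D + Y\right)$)
$E{\left(s \right)} = \sqrt{2 + s}$ ($E{\left(s \right)} = \sqrt{s + 2} = \sqrt{2 + s}$)
$A{\left(I,L \right)} = -3$ ($A{\left(I,L \right)} = -8 + 5 \cdot 1 = -8 + 5 = -3$)
$S A{\left(6,E{\left(3 \right)} \right)} y{\left(-3,-1 \right)} = \left(-7\right) \left(-3\right) 2 \left(-1\right) \left(-3 - 1\right) = 21 \cdot 2 \left(-1\right) \left(-4\right) = 21 \cdot 8 = 168$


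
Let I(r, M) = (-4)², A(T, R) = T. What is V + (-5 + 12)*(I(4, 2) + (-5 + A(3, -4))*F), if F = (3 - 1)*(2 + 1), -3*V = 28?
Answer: 56/3 ≈ 18.667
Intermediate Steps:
V = -28/3 (V = -⅓*28 = -28/3 ≈ -9.3333)
I(r, M) = 16
F = 6 (F = 2*3 = 6)
V + (-5 + 12)*(I(4, 2) + (-5 + A(3, -4))*F) = -28/3 + (-5 + 12)*(16 + (-5 + 3)*6) = -28/3 + 7*(16 - 2*6) = -28/3 + 7*(16 - 12) = -28/3 + 7*4 = -28/3 + 28 = 56/3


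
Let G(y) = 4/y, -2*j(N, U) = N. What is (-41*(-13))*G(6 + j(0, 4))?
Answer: 1066/3 ≈ 355.33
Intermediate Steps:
j(N, U) = -N/2
(-41*(-13))*G(6 + j(0, 4)) = (-41*(-13))*(4/(6 - 1/2*0)) = 533*(4/(6 + 0)) = 533*(4/6) = 533*(4*(1/6)) = 533*(2/3) = 1066/3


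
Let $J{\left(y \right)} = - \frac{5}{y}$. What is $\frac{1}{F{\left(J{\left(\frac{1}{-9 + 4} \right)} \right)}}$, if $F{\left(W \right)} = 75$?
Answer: $\frac{1}{75} \approx 0.013333$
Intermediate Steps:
$\frac{1}{F{\left(J{\left(\frac{1}{-9 + 4} \right)} \right)}} = \frac{1}{75}$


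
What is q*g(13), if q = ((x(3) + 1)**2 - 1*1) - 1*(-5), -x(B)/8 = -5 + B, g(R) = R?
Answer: 3809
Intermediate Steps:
x(B) = 40 - 8*B (x(B) = -8*(-5 + B) = 40 - 8*B)
q = 293 (q = (((40 - 8*3) + 1)**2 - 1*1) - 1*(-5) = (((40 - 24) + 1)**2 - 1) + 5 = ((16 + 1)**2 - 1) + 5 = (17**2 - 1) + 5 = (289 - 1) + 5 = 288 + 5 = 293)
q*g(13) = 293*13 = 3809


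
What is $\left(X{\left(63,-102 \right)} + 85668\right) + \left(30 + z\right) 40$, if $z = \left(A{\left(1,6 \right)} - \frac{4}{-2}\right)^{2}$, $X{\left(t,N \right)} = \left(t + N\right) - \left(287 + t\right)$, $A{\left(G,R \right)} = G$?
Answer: $86839$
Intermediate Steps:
$X{\left(t,N \right)} = -287 + N$ ($X{\left(t,N \right)} = \left(N + t\right) - \left(287 + t\right) = -287 + N$)
$z = 9$ ($z = \left(1 - \frac{4}{-2}\right)^{2} = \left(1 - -2\right)^{2} = \left(1 + 2\right)^{2} = 3^{2} = 9$)
$\left(X{\left(63,-102 \right)} + 85668\right) + \left(30 + z\right) 40 = \left(\left(-287 - 102\right) + 85668\right) + \left(30 + 9\right) 40 = \left(-389 + 85668\right) + 39 \cdot 40 = 85279 + 1560 = 86839$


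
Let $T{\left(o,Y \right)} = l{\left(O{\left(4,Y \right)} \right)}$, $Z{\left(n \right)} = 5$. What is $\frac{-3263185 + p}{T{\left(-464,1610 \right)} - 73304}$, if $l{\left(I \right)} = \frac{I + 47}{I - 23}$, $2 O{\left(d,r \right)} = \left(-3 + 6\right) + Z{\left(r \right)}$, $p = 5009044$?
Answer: $- \frac{33171321}{1392827} \approx -23.816$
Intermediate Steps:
$O{\left(d,r \right)} = 4$ ($O{\left(d,r \right)} = \frac{\left(-3 + 6\right) + 5}{2} = \frac{3 + 5}{2} = \frac{1}{2} \cdot 8 = 4$)
$l{\left(I \right)} = \frac{47 + I}{-23 + I}$
$T{\left(o,Y \right)} = - \frac{51}{19}$ ($T{\left(o,Y \right)} = \frac{47 + 4}{-23 + 4} = \frac{1}{-19} \cdot 51 = \left(- \frac{1}{19}\right) 51 = - \frac{51}{19}$)
$\frac{-3263185 + p}{T{\left(-464,1610 \right)} - 73304} = \frac{-3263185 + 5009044}{- \frac{51}{19} - 73304} = \frac{1745859}{- \frac{51}{19} - 73304} = \frac{1745859}{- \frac{1392827}{19}} = 1745859 \left(- \frac{19}{1392827}\right) = - \frac{33171321}{1392827}$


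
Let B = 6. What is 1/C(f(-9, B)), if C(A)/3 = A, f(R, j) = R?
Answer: -1/27 ≈ -0.037037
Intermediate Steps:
C(A) = 3*A
1/C(f(-9, B)) = 1/(3*(-9)) = 1/(-27) = -1/27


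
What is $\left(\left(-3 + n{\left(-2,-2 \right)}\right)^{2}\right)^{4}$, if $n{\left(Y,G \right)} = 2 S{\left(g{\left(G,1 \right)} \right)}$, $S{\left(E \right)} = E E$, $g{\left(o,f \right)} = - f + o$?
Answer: $2562890625$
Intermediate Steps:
$g{\left(o,f \right)} = o - f$
$S{\left(E \right)} = E^{2}$
$n{\left(Y,G \right)} = 2 \left(-1 + G\right)^{2}$ ($n{\left(Y,G \right)} = 2 \left(G - 1\right)^{2} = 2 \left(-1 + G\right)^{2}$)
$\left(\left(-3 + n{\left(-2,-2 \right)}\right)^{2}\right)^{4} = \left(\left(-3 + 2 \left(-1 - 2\right)^{2}\right)^{2}\right)^{4} = \left(\left(-3 + 2 \left(-3\right)^{2}\right)^{2}\right)^{4} = \left(\left(-3 + 2 \cdot 9\right)^{2}\right)^{4} = \left(\left(-3 + 18\right)^{2}\right)^{4} = \left(15^{2}\right)^{4} = 225^{4} = 2562890625$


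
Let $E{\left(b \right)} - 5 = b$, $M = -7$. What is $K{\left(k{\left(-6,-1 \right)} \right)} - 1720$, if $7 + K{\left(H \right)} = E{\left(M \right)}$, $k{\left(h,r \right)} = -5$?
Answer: $-1729$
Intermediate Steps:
$E{\left(b \right)} = 5 + b$
$K{\left(H \right)} = -9$ ($K{\left(H \right)} = -7 + \left(5 - 7\right) = -7 - 2 = -9$)
$K{\left(k{\left(-6,-1 \right)} \right)} - 1720 = -9 - 1720 = -1729$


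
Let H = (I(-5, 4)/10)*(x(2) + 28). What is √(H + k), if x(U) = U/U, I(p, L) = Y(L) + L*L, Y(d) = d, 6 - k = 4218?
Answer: I*√4154 ≈ 64.452*I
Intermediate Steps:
k = -4212 (k = 6 - 1*4218 = 6 - 4218 = -4212)
I(p, L) = L + L² (I(p, L) = L + L*L = L + L²)
x(U) = 1
H = 58 (H = ((4*(1 + 4))/10)*(1 + 28) = ((4*5)*(⅒))*29 = (20*(⅒))*29 = 2*29 = 58)
√(H + k) = √(58 - 4212) = √(-4154) = I*√4154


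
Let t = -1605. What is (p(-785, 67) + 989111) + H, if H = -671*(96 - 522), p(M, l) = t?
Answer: 1273352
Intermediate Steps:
p(M, l) = -1605
H = 285846 (H = -671*(-426) = 285846)
(p(-785, 67) + 989111) + H = (-1605 + 989111) + 285846 = 987506 + 285846 = 1273352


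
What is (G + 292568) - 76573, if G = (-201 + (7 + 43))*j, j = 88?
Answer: 202707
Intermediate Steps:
G = -13288 (G = (-201 + (7 + 43))*88 = (-201 + 50)*88 = -151*88 = -13288)
(G + 292568) - 76573 = (-13288 + 292568) - 76573 = 279280 - 76573 = 202707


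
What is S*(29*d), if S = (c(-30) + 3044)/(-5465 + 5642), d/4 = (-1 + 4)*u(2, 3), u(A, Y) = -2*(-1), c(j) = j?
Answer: 699248/59 ≈ 11852.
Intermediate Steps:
u(A, Y) = 2
d = 24 (d = 4*((-1 + 4)*2) = 4*(3*2) = 4*6 = 24)
S = 3014/177 (S = (-30 + 3044)/(-5465 + 5642) = 3014/177 ≈ 17.028)
S*(29*d) = 3014*(29*24)/177 = (3014/177)*696 = 699248/59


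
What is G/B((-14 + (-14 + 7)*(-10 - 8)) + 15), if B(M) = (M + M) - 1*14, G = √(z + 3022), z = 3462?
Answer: √1621/120 ≈ 0.33551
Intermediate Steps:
G = 2*√1621 (G = √(3462 + 3022) = √6484 = 2*√1621 ≈ 80.523)
B(M) = -14 + 2*M (B(M) = 2*M - 14 = -14 + 2*M)
G/B((-14 + (-14 + 7)*(-10 - 8)) + 15) = (2*√1621)/(-14 + 2*((-14 + (-14 + 7)*(-10 - 8)) + 15)) = (2*√1621)/(-14 + 2*((-14 - 7*(-18)) + 15)) = (2*√1621)/(-14 + 2*((-14 + 126) + 15)) = (2*√1621)/(-14 + 2*(112 + 15)) = (2*√1621)/(-14 + 2*127) = (2*√1621)/(-14 + 254) = (2*√1621)/240 = (2*√1621)*(1/240) = √1621/120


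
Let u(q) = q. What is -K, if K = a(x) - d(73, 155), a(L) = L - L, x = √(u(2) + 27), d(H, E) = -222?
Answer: -222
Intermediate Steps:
x = √29 (x = √(2 + 27) = √29 ≈ 5.3852)
a(L) = 0
K = 222 (K = 0 - 1*(-222) = 0 + 222 = 222)
-K = -1*222 = -222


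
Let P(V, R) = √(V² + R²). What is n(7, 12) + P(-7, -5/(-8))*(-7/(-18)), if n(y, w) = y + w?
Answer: 19 + 7*√3161/144 ≈ 21.733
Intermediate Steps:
n(y, w) = w + y
P(V, R) = √(R² + V²)
n(7, 12) + P(-7, -5/(-8))*(-7/(-18)) = (12 + 7) + √((-5/(-8))² + (-7)²)*(-7/(-18)) = 19 + √((-5*(-⅛))² + 49)*(-7*(-1/18)) = 19 + √((5/8)² + 49)*(7/18) = 19 + √(25/64 + 49)*(7/18) = 19 + √(3161/64)*(7/18) = 19 + (√3161/8)*(7/18) = 19 + 7*√3161/144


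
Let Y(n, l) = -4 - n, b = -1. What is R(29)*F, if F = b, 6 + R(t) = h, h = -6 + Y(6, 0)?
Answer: 22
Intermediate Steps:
h = -16 (h = -6 + (-4 - 1*6) = -6 + (-4 - 6) = -6 - 10 = -16)
R(t) = -22 (R(t) = -6 - 16 = -22)
F = -1
R(29)*F = -22*(-1) = 22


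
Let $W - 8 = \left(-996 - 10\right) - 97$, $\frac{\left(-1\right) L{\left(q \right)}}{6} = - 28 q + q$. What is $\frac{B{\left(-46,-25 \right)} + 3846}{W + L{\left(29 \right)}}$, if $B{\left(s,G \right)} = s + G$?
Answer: $\frac{3775}{3603} \approx 1.0477$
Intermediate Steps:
$L{\left(q \right)} = 162 q$ ($L{\left(q \right)} = - 6 \left(- 28 q + q\right) = - 6 \left(- 27 q\right) = 162 q$)
$B{\left(s,G \right)} = G + s$
$W = -1095$ ($W = 8 - 1103 = -1095$)
$\frac{B{\left(-46,-25 \right)} + 3846}{W + L{\left(29 \right)}} = \frac{\left(-25 - 46\right) + 3846}{-1095 + 162 \cdot 29} = \frac{-71 + 3846}{-1095 + 4698} = \frac{3775}{3603}$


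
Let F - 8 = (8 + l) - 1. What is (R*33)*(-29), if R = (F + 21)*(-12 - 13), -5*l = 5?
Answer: 837375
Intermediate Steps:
l = -1 (l = -1/5*5 = -1)
F = 14 (F = 8 + ((8 - 1) - 1) = 8 + (7 - 1) = 8 + 6 = 14)
R = -875 (R = (14 + 21)*(-12 - 13) = 35*(-25) = -875)
(R*33)*(-29) = -875*33*(-29) = -28875*(-29) = 837375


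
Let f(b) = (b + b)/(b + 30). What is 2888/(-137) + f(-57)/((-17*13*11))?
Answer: -63191758/2997423 ≈ -21.082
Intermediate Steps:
f(b) = 2*b/(30 + b) (f(b) = (2*b)/(30 + b) = 2*b/(30 + b))
2888/(-137) + f(-57)/((-17*13*11)) = 2888/(-137) + (2*(-57)/(30 - 57))/((-17*13*11)) = 2888*(-1/137) + (2*(-57)/(-27))/((-221*11)) = -2888/137 + (2*(-57)*(-1/27))/(-2431) = -2888/137 + (38/9)*(-1/2431) = -2888/137 - 38/21879 = -63191758/2997423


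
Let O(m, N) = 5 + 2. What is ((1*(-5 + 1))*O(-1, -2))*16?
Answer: -448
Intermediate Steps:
O(m, N) = 7
((1*(-5 + 1))*O(-1, -2))*16 = ((1*(-5 + 1))*7)*16 = ((1*(-4))*7)*16 = -4*7*16 = -28*16 = -448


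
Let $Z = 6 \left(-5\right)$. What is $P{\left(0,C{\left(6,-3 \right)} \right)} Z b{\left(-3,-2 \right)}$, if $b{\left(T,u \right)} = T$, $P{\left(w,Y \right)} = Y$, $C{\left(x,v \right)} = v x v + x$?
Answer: $5400$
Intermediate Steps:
$C{\left(x,v \right)} = x + x v^{2}$ ($C{\left(x,v \right)} = x v^{2} + x = x + x v^{2}$)
$Z = -30$
$P{\left(0,C{\left(6,-3 \right)} \right)} Z b{\left(-3,-2 \right)} = 6 \left(1 + \left(-3\right)^{2}\right) \left(-30\right) \left(-3\right) = 6 \left(1 + 9\right) \left(-30\right) \left(-3\right) = 6 \cdot 10 \left(-30\right) \left(-3\right) = 60 \left(-30\right) \left(-3\right) = \left(-1800\right) \left(-3\right) = 5400$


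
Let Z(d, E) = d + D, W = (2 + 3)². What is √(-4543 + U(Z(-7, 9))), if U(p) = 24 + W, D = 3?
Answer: I*√4494 ≈ 67.037*I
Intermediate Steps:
W = 25 (W = 5² = 25)
Z(d, E) = 3 + d (Z(d, E) = d + 3 = 3 + d)
U(p) = 49 (U(p) = 24 + 25 = 49)
√(-4543 + U(Z(-7, 9))) = √(-4543 + 49) = √(-4494) = I*√4494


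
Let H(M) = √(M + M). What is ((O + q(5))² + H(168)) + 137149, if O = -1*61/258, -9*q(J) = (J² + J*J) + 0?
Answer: 82182771613/599076 + 4*√21 ≈ 1.3720e+5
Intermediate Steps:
q(J) = -2*J²/9 (q(J) = -((J² + J*J) + 0)/9 = -((J² + J²) + 0)/9 = -(2*J² + 0)/9 = -2*J²/9)
H(M) = √2*√M (H(M) = √(2*M) = √2*√M)
O = -61/258 (O = -61*1/258 = -61/258 ≈ -0.23643)
((O + q(5))² + H(168)) + 137149 = ((-61/258 - 2/9*5²)² + √2*√168) + 137149 = ((-61/258 - 2/9*25)² + √2*(2*√42)) + 137149 = ((-61/258 - 50/9)² + 4*√21) + 137149 = ((-4483/774)² + 4*√21) + 137149 = (20097289/599076 + 4*√21) + 137149 = 82182771613/599076 + 4*√21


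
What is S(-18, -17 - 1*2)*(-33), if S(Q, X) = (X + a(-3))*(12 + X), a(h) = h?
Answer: -5082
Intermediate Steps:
S(Q, X) = (-3 + X)*(12 + X) (S(Q, X) = (X - 3)*(12 + X) = (-3 + X)*(12 + X))
S(-18, -17 - 1*2)*(-33) = (-36 + (-17 - 1*2)² + 9*(-17 - 1*2))*(-33) = (-36 + (-17 - 2)² + 9*(-17 - 2))*(-33) = (-36 + (-19)² + 9*(-19))*(-33) = (-36 + 361 - 171)*(-33) = 154*(-33) = -5082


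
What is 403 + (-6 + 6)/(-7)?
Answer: 403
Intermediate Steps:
403 + (-6 + 6)/(-7) = 403 - 1/7*0 = 403 + 0 = 403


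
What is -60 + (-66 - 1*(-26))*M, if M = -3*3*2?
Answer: 660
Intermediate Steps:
M = -18 (M = -9*2 = -18)
-60 + (-66 - 1*(-26))*M = -60 + (-66 - 1*(-26))*(-18) = -60 + (-66 + 26)*(-18) = -60 - 40*(-18) = -60 + 720 = 660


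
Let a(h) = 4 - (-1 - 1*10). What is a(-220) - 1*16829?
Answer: -16814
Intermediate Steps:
a(h) = 15 (a(h) = 4 - (-1 - 10) = 4 - 1*(-11) = 4 + 11 = 15)
a(-220) - 1*16829 = 15 - 1*16829 = 15 - 16829 = -16814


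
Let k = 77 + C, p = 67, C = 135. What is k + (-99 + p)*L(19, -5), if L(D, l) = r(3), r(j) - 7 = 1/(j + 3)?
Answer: -52/3 ≈ -17.333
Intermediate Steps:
r(j) = 7 + 1/(3 + j) (r(j) = 7 + 1/(j + 3) = 7 + 1/(3 + j))
L(D, l) = 43/6 (L(D, l) = (22 + 7*3)/(3 + 3) = (22 + 21)/6 = (⅙)*43 = 43/6)
k = 212 (k = 77 + 135 = 212)
k + (-99 + p)*L(19, -5) = 212 + (-99 + 67)*(43/6) = 212 - 32*43/6 = 212 - 688/3 = -52/3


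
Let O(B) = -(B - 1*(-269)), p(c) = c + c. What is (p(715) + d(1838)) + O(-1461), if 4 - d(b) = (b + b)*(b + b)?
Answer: -13510350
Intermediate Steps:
p(c) = 2*c
d(b) = 4 - 4*b² (d(b) = 4 - (b + b)*(b + b) = 4 - 2*b*2*b = 4 - 4*b²)
O(B) = -269 - B (O(B) = -(B + 269) = -(269 + B) = -269 - B)
(p(715) + d(1838)) + O(-1461) = (2*715 + (4 - 4*1838²)) + (-269 - 1*(-1461)) = (1430 + (4 - 4*3378244)) + (-269 + 1461) = (1430 + (4 - 13512976)) + 1192 = (1430 - 13512972) + 1192 = -13511542 + 1192 = -13510350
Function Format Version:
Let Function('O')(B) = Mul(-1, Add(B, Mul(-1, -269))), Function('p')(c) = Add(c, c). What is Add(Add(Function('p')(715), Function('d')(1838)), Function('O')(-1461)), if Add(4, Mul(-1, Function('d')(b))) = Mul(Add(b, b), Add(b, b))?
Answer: -13510350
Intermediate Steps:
Function('p')(c) = Mul(2, c)
Function('d')(b) = Add(4, Mul(-4, Pow(b, 2))) (Function('d')(b) = Add(4, Mul(-1, Mul(Add(b, b), Add(b, b)))) = Add(4, Mul(-1, Mul(Mul(2, b), Mul(2, b)))) = Add(4, Mul(-1, Mul(4, Pow(b, 2)))) = Add(4, Mul(-4, Pow(b, 2))))
Function('O')(B) = Add(-269, Mul(-1, B)) (Function('O')(B) = Mul(-1, Add(B, 269)) = Mul(-1, Add(269, B)) = Add(-269, Mul(-1, B)))
Add(Add(Function('p')(715), Function('d')(1838)), Function('O')(-1461)) = Add(Add(Mul(2, 715), Add(4, Mul(-4, Pow(1838, 2)))), Add(-269, Mul(-1, -1461))) = Add(Add(1430, Add(4, Mul(-4, 3378244))), Add(-269, 1461)) = Add(Add(1430, Add(4, -13512976)), 1192) = Add(Add(1430, -13512972), 1192) = Add(-13511542, 1192) = -13510350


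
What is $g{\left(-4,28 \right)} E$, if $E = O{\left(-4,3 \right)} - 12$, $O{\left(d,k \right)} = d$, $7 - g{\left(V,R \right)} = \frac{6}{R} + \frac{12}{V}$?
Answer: $- \frac{1096}{7} \approx -156.57$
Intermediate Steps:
$g{\left(V,R \right)} = 7 - \frac{12}{V} - \frac{6}{R}$ ($g{\left(V,R \right)} = 7 - \left(\frac{6}{R} + \frac{12}{V}\right) = 7 - \frac{12}{V} - \frac{6}{R}$)
$E = -16$ ($E = -4 - 12 = -16$)
$g{\left(-4,28 \right)} E = \left(7 - \frac{12}{-4} - \frac{6}{28}\right) \left(-16\right) = \left(7 - -3 - \frac{3}{14}\right) \left(-16\right) = \left(7 + 3 - \frac{3}{14}\right) \left(-16\right) = \frac{137}{14} \left(-16\right) = - \frac{1096}{7}$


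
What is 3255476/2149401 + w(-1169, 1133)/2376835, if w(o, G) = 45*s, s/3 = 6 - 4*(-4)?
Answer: 1548822603886/1021754305167 ≈ 1.5158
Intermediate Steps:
s = 66 (s = 3*(6 - 4*(-4)) = 3*(6 + 16) = 3*22 = 66)
w(o, G) = 2970 (w(o, G) = 45*66 = 2970)
3255476/2149401 + w(-1169, 1133)/2376835 = 3255476/2149401 + 2970/2376835 = 3255476*(1/2149401) + 2970*(1/2376835) = 3255476/2149401 + 594/475367 = 1548822603886/1021754305167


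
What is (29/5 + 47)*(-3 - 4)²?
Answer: 12936/5 ≈ 2587.2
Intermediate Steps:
(29/5 + 47)*(-3 - 4)² = (29*(⅕) + 47)*(-7)² = (29/5 + 47)*49 = (264/5)*49 = 12936/5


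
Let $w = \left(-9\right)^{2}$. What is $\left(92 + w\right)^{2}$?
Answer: $29929$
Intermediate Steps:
$w = 81$
$\left(92 + w\right)^{2} = \left(92 + 81\right)^{2} = 173^{2} = 29929$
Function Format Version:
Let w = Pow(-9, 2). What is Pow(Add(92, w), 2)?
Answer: 29929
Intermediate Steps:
w = 81
Pow(Add(92, w), 2) = Pow(Add(92, 81), 2) = Pow(173, 2) = 29929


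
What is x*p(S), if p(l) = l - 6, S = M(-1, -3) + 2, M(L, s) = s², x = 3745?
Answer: 18725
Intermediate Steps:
S = 11 (S = (-3)² + 2 = 9 + 2 = 11)
p(l) = -6 + l
x*p(S) = 3745*(-6 + 11) = 3745*5 = 18725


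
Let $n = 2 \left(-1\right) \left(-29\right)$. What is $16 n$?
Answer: $928$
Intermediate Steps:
$n = 58$ ($n = \left(-2\right) \left(-29\right) = 58$)
$16 n = 16 \cdot 58 = 928$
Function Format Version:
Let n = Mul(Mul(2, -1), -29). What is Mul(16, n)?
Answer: 928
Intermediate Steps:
n = 58 (n = Mul(-2, -29) = 58)
Mul(16, n) = Mul(16, 58) = 928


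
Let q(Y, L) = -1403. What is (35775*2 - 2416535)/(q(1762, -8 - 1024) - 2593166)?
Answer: 2344985/2594569 ≈ 0.90380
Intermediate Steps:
(35775*2 - 2416535)/(q(1762, -8 - 1024) - 2593166) = (35775*2 - 2416535)/(-1403 - 2593166) = (71550 - 2416535)/(-2594569) = -2344985*(-1/2594569) = 2344985/2594569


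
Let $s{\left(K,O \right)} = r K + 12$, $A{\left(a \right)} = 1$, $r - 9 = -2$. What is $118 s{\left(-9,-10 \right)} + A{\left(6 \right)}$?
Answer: $-6017$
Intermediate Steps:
$r = 7$ ($r = 9 - 2 = 7$)
$s{\left(K,O \right)} = 12 + 7 K$ ($s{\left(K,O \right)} = 7 K + 12 = 12 + 7 K$)
$118 s{\left(-9,-10 \right)} + A{\left(6 \right)} = 118 \left(12 + 7 \left(-9\right)\right) + 1 = 118 \left(12 - 63\right) + 1 = 118 \left(-51\right) + 1 = -6018 + 1 = -6017$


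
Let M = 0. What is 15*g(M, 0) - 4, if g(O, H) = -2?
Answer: -34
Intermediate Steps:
15*g(M, 0) - 4 = 15*(-2) - 4 = -30 - 4 = -34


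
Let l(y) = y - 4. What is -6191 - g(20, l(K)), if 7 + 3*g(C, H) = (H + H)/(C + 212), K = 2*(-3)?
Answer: -358941/58 ≈ -6188.6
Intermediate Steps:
K = -6
l(y) = -4 + y
g(C, H) = -7/3 + 2*H/(3*(212 + C)) (g(C, H) = -7/3 + ((H + H)/(C + 212))/3 = -7/3 + ((2*H)/(212 + C))/3 = -7/3 + (2*H/(212 + C))/3 = -7/3 + 2*H/(3*(212 + C)))
-6191 - g(20, l(K)) = -6191 - (-1484 - 7*20 + 2*(-4 - 6))/(3*(212 + 20)) = -6191 - (-1484 - 140 + 2*(-10))/(3*232) = -6191 - (-1484 - 140 - 20)/(3*232) = -6191 - (-1644)/(3*232) = -6191 - 1*(-137/58) = -6191 + 137/58 = -358941/58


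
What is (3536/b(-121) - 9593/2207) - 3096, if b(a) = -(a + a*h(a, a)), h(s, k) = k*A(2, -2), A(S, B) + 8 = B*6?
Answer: -2004430735613/646520787 ≈ -3100.3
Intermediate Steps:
A(S, B) = -8 + 6*B (A(S, B) = -8 + B*6 = -8 + 6*B)
h(s, k) = -20*k (h(s, k) = k*(-8 + 6*(-2)) = k*(-8 - 12) = k*(-20) = -20*k)
b(a) = -a + 20*a² (b(a) = -(a + a*(-20*a)) = -(a - 20*a²) = -a + 20*a²)
(3536/b(-121) - 9593/2207) - 3096 = (3536/((-121*(-1 + 20*(-121)))) - 9593/2207) - 3096 = (3536/((-121*(-1 - 2420))) - 9593*1/2207) - 3096 = (3536/((-121*(-2421))) - 9593/2207) - 3096 = (3536/292941 - 9593/2207) - 3096 = -2802379061/646520787 - 3096 = -2004430735613/646520787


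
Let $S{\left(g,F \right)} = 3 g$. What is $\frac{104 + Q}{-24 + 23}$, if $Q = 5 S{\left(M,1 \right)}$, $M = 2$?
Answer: $-134$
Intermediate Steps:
$Q = 30$ ($Q = 5 \cdot 3 \cdot 2 = 5 \cdot 6 = 30$)
$\frac{104 + Q}{-24 + 23} = \frac{104 + 30}{-24 + 23} = \frac{134}{-1} = 134 \left(-1\right) = -134$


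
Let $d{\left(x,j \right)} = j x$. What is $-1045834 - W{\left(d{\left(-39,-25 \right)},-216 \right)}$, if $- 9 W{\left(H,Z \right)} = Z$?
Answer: $-1045858$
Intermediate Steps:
$W{\left(H,Z \right)} = - \frac{Z}{9}$
$-1045834 - W{\left(d{\left(-39,-25 \right)},-216 \right)} = -1045834 - \left(- \frac{1}{9}\right) \left(-216\right) = -1045834 - 24 = -1045858$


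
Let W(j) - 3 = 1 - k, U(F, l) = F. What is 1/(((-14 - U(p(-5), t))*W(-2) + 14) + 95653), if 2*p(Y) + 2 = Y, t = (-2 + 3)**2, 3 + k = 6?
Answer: 2/191313 ≈ 1.0454e-5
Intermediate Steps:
k = 3 (k = -3 + 6 = 3)
t = 1 (t = 1**2 = 1)
p(Y) = -1 + Y/2
W(j) = 1 (W(j) = 3 + (1 - 1*3) = 3 + (1 - 3) = 3 - 2 = 1)
1/(((-14 - U(p(-5), t))*W(-2) + 14) + 95653) = 1/(((-14 - (-1 + (1/2)*(-5)))*1 + 14) + 95653) = 1/(((-14 - (-1 - 5/2))*1 + 14) + 95653) = 1/(((-14 - 1*(-7/2))*1 + 14) + 95653) = 1/(((-14 + 7/2)*1 + 14) + 95653) = 1/((-21/2*1 + 14) + 95653) = 1/((-21/2 + 14) + 95653) = 1/(7/2 + 95653) = 1/(191313/2) = 2/191313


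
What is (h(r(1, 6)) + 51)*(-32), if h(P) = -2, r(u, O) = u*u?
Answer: -1568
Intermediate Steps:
r(u, O) = u**2
(h(r(1, 6)) + 51)*(-32) = (-2 + 51)*(-32) = 49*(-32) = -1568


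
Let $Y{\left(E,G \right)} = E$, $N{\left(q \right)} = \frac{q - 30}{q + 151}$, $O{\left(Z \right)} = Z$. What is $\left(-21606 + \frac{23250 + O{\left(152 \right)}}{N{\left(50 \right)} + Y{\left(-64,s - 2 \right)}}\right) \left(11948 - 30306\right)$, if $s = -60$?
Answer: $\frac{1295208605307}{3211} \approx 4.0337 \cdot 10^{8}$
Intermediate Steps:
$N{\left(q \right)} = \frac{-30 + q}{151 + q}$
$\left(-21606 + \frac{23250 + O{\left(152 \right)}}{N{\left(50 \right)} + Y{\left(-64,s - 2 \right)}}\right) \left(11948 - 30306\right) = \left(-21606 + \frac{23250 + 152}{\frac{-30 + 50}{151 + 50} - 64}\right) \left(11948 - 30306\right) = \left(-21606 + \frac{23402}{\frac{1}{201} \cdot 20 - 64}\right) \left(-18358\right) = \left(-21606 + \frac{23402}{\frac{20}{201} - 64}\right) \left(-18358\right) = \left(-21606 + \frac{23402}{- \frac{12844}{201}}\right) \left(-18358\right) = \left(-21606 + 23402 \left(- \frac{201}{12844}\right)\right) \left(-18358\right) = \left(-21606 - \frac{2351901}{6422}\right) \left(-18358\right) = \left(- \frac{141105633}{6422}\right) \left(-18358\right) = \frac{1295208605307}{3211}$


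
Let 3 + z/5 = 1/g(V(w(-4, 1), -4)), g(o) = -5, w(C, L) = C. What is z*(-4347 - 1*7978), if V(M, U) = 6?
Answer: 197200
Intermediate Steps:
z = -16 (z = -15 + 5/(-5) = -15 + 5*(-1/5) = -15 - 1 = -16)
z*(-4347 - 1*7978) = -16*(-4347 - 1*7978) = -16*(-4347 - 7978) = -16*(-12325) = 197200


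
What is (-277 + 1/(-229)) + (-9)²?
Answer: -44885/229 ≈ -196.00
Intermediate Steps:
(-277 + 1/(-229)) + (-9)² = (-277 - 1/229) + 81 = -63434/229 + 81 = -44885/229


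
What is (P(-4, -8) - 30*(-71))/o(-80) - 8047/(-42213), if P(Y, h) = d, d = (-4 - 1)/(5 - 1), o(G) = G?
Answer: -71373731/2701632 ≈ -26.419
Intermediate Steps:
d = -5/4 ≈ -1.2500
P(Y, h) = -5/4
(P(-4, -8) - 30*(-71))/o(-80) - 8047/(-42213) = (-5/4 - 30*(-71))/(-80) - 8047/(-42213) = (-5/4 + 2130)*(-1/80) - 8047*(-1/42213) = (8515/4)*(-1/80) + 8047/42213 = -1703/64 + 8047/42213 = -71373731/2701632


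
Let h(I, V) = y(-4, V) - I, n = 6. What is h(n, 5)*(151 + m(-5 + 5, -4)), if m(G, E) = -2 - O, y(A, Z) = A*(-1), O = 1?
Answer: -296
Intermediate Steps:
y(A, Z) = -A
m(G, E) = -3 (m(G, E) = -2 - 1*1 = -2 - 1 = -3)
h(I, V) = 4 - I (h(I, V) = -1*(-4) - I = 4 - I)
h(n, 5)*(151 + m(-5 + 5, -4)) = (4 - 1*6)*(151 - 3) = (4 - 6)*148 = -2*148 = -296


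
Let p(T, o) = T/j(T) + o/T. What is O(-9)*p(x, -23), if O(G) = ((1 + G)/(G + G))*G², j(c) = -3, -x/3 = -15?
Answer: -2792/5 ≈ -558.40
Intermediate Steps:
x = 45 (x = -3*(-15) = 45)
p(T, o) = -T/3 + o/T (p(T, o) = T/(-3) + o/T = T*(-⅓) + o/T = -T/3 + o/T)
O(G) = G*(1 + G)/2 (O(G) = ((1 + G)/((2*G)))*G² = ((1 + G)*(1/(2*G)))*G² = ((1 + G)/(2*G))*G² = G*(1 + G)/2)
O(-9)*p(x, -23) = ((½)*(-9)*(1 - 9))*(-⅓*45 - 23/45) = ((½)*(-9)*(-8))*(-15 - 23*1/45) = 36*(-15 - 23/45) = 36*(-698/45) = -2792/5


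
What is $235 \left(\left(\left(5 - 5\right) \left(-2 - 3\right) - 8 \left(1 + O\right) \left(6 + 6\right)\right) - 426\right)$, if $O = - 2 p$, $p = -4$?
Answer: $-303150$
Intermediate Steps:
$O = 8$ ($O = \left(-2\right) \left(-4\right) = 8$)
$235 \left(\left(\left(5 - 5\right) \left(-2 - 3\right) - 8 \left(1 + O\right) \left(6 + 6\right)\right) - 426\right) = 235 \left(\left(\left(5 - 5\right) \left(-2 - 3\right) - 8 \left(1 + 8\right) \left(6 + 6\right)\right) - 426\right) = 235 \left(\left(0 \left(-5\right) - 8 \cdot 9 \cdot 12\right) - 426\right) = 235 \left(\left(0 - 864\right) - 426\right) = 235 \left(-864 - 426\right) = 235 \left(-1290\right) = -303150$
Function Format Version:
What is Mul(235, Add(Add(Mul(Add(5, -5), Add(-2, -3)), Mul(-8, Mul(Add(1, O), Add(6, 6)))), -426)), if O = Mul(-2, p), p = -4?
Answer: -303150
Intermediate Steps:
O = 8 (O = Mul(-2, -4) = 8)
Mul(235, Add(Add(Mul(Add(5, -5), Add(-2, -3)), Mul(-8, Mul(Add(1, O), Add(6, 6)))), -426)) = Mul(235, Add(Add(Mul(Add(5, -5), Add(-2, -3)), Mul(-8, Mul(Add(1, 8), Add(6, 6)))), -426)) = Mul(235, Add(Add(Mul(0, -5), Mul(-8, Mul(9, 12))), -426)) = Mul(235, Add(Add(0, Mul(-8, 108)), -426)) = Mul(235, Add(Add(0, -864), -426)) = Mul(235, Add(-864, -426)) = Mul(235, -1290) = -303150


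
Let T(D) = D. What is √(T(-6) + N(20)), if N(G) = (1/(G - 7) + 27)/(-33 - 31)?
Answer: I*√4342/26 ≈ 2.5344*I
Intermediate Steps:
N(G) = -27/64 - 1/(64*(-7 + G)) (N(G) = (1/(-7 + G) + 27)/(-64) = (27 + 1/(-7 + G))*(-1/64) = -27/64 - 1/(64*(-7 + G)))
√(T(-6) + N(20)) = √(-6 + (188 - 27*20)/(64*(-7 + 20))) = √(-6 + (1/64)*(188 - 540)/13) = √(-6 + (1/64)*(1/13)*(-352)) = √(-6 - 11/26) = √(-167/26) = I*√4342/26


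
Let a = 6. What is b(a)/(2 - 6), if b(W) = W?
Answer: -3/2 ≈ -1.5000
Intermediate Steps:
b(a)/(2 - 6) = 6/(2 - 6) = 6/(-4) = 6*(-1/4) = -3/2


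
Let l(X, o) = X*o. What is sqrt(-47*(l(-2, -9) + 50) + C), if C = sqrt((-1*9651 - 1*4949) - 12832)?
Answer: sqrt(-3196 + 6*I*sqrt(762)) ≈ 1.4644 + 56.552*I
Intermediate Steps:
C = 6*I*sqrt(762) (C = sqrt((-9651 - 4949) - 12832) = sqrt(-14600 - 12832) = sqrt(-27432) = 6*I*sqrt(762) ≈ 165.63*I)
sqrt(-47*(l(-2, -9) + 50) + C) = sqrt(-47*(-2*(-9) + 50) + 6*I*sqrt(762)) = sqrt(-47*(18 + 50) + 6*I*sqrt(762)) = sqrt(-47*68 + 6*I*sqrt(762)) = sqrt(-1*3196 + 6*I*sqrt(762)) = sqrt(-3196 + 6*I*sqrt(762))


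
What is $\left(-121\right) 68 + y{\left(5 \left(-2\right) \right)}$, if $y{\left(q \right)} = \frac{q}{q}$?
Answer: $-8227$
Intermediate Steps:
$y{\left(q \right)} = 1$
$\left(-121\right) 68 + y{\left(5 \left(-2\right) \right)} = \left(-121\right) 68 + 1 = -8228 + 1 = -8227$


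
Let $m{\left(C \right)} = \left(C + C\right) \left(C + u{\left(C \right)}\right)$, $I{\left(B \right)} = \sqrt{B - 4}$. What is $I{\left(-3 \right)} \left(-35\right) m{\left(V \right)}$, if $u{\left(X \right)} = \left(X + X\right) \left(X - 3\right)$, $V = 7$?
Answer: $- 30870 i \sqrt{7} \approx - 81674.0 i$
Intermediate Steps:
$I{\left(B \right)} = \sqrt{-4 + B}$
$u{\left(X \right)} = 2 X \left(-3 + X\right)$
$m{\left(C \right)} = 2 C \left(C + 2 C \left(-3 + C\right)\right)$ ($m{\left(C \right)} = \left(C + C\right) \left(C + 2 C \left(-3 + C\right)\right) = 2 C \left(C + 2 C \left(-3 + C\right)\right)$)
$I{\left(-3 \right)} \left(-35\right) m{\left(V \right)} = \sqrt{-4 - 3} \left(-35\right) 7^{2} \left(-10 + 4 \cdot 7\right) = \sqrt{-7} \left(-35\right) 49 \left(-10 + 28\right) = i \sqrt{7} \left(-35\right) 49 \cdot 18 = - 35 i \sqrt{7} \cdot 882 = - 30870 i \sqrt{7}$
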